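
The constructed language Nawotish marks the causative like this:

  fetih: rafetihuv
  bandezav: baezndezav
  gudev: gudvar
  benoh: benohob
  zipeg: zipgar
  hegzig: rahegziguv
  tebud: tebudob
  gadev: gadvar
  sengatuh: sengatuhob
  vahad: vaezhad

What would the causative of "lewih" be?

bandezav and gudev both end in -v yet inflect differently (baezndezav, gudvar), so the final letter is not what conditions the rule; the last vowel is.
"lewih" has last vowel 'i'. The stems whose last vowel is 'i' (hegzig → rahegziguv, fetih → rafetihuv) add ra- … -uv around the stem.
So lewih → ralewihuv.

ralewihuv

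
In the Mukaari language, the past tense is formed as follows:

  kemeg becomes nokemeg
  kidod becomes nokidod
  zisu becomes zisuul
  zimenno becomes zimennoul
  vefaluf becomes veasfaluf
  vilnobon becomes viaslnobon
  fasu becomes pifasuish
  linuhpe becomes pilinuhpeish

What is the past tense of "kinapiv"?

nokinapiv

zisu and fasu both end in -u yet inflect differently (zisuul, pifasuish), so the final letter is not what conditions the rule; the first letter is.
"kinapiv" begins with k-. The stems beginning with k- (kemeg → nokemeg, kidod → nokidod) add the prefix no-.
So kinapiv → nokinapiv.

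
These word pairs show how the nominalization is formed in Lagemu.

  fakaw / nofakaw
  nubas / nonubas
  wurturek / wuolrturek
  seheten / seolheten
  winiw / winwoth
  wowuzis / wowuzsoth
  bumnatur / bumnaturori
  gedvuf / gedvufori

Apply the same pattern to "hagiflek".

fakaw and winiw both end in -w yet inflect differently (nofakaw, winwoth), so the final letter is not what conditions the rule; the last vowel is.
"hagiflek" has last vowel 'e'. The stems whose last vowel is 'e' (wurturek → wuolrturek, seheten → seolheten) insert -ol- after the first vowel.
So hagiflek → haolgiflek.

haolgiflek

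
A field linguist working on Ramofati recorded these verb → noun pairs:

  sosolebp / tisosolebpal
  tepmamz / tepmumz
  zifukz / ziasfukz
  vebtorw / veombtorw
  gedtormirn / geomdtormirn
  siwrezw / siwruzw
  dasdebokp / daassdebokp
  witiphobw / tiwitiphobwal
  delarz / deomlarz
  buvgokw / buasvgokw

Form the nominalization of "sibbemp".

buvgokw and witiphobw both end in -w yet inflect differently (buasvgokw, tiwitiphobwal), so the final letter is not what conditions the rule; the second-to-last letter is.
"sibbemp" has second-to-last letter 'm'. The one such stem in the data (tepmamz → tepmumz) changes the last vowel to 'u' (as does siwrezw), so the same rule applies.
The other patterns: stems whose second-to-last letter is 'k' insert -as- after the first vowel; stems whose second-to-last letter is 'b' add ti- … -al around the stem; stems whose second-to-last letter is 'r' insert -om- after the first vowel.
So sibbemp → sibbump.

sibbump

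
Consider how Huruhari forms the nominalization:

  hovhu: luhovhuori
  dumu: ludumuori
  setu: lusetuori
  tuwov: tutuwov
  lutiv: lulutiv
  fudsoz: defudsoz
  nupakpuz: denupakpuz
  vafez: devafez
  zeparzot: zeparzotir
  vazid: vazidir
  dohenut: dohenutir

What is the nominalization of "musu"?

lumusuori

tuwov and fudsoz both have last vowel 'o' yet inflect differently (tutuwov, defudsoz), so the last vowel is not what conditions the rule; the final letter is.
"musu" ends in -u. The stems ending in -u (hovhu → luhovhuori, dumu → ludumuori, setu → lusetuori) add lu- … -ori around the stem.
So musu → lumusuori.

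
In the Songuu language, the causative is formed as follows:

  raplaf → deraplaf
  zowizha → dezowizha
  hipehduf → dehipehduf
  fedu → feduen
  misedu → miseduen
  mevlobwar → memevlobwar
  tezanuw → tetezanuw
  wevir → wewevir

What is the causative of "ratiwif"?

deratiwif

hipehduf and fedu both have last vowel 'u' yet inflect differently (dehipehduf, feduen), so the last vowel is not what conditions the rule; the final letter is.
"ratiwif" ends in -f. The stems ending in -f (raplaf → deraplaf, hipehduf → dehipehduf) add the prefix de-.
The other patterns: stems ending in -u add -en; stems ending in -r or -w repeat the first consonant+vowel as a prefix.
So ratiwif → deratiwif.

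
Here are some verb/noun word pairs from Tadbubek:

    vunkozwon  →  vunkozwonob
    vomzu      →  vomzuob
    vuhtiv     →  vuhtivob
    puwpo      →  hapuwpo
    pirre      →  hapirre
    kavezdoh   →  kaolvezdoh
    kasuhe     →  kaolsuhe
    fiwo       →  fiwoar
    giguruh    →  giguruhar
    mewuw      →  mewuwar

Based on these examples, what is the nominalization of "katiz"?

"katiz" begins with k-. The stems beginning with k- (kavezdoh → kaolvezdoh, kasuhe → kaolsuhe) insert -ol- after the first vowel.
So katiz → kaoltiz.

kaoltiz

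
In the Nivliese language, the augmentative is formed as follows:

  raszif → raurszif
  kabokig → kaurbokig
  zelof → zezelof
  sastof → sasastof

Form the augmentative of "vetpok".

"vetpok" has last vowel 'o'. The stems whose last vowel is 'o' (zelof → zezelof, sastof → sasastof) repeat the first consonant+vowel as a prefix.
The other pattern: stems whose last vowel is 'i' insert -ur- after the first vowel.
So vetpok → vevetpok.

vevetpok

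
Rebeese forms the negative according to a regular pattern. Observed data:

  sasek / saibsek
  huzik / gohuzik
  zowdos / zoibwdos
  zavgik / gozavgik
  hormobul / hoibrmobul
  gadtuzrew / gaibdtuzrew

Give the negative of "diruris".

godiruris

huzik and sasek both end in -k yet inflect differently (gohuzik, saibsek), so the final letter is not what conditions the rule; the last vowel is.
"diruris" has last vowel 'i'. The stems whose last vowel is 'i' (huzik → gohuzik, zavgik → gozavgik) add the prefix go-.
The other pattern: stems whose last vowel is 'e', 'o' or 'u' insert -ib- after the first vowel.
So diruris → godiruris.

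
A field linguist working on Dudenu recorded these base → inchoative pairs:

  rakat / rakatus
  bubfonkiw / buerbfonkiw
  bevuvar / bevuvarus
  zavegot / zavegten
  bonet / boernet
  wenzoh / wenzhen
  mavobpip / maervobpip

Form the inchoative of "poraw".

porawus

zavegot and rakat both end in -t yet inflect differently (zavegten, rakatus), so the final letter is not what conditions the rule; the last vowel is.
"poraw" has last vowel 'a'. The stems whose last vowel is 'a' (rakat → rakatus, bevuvar → bevuvarus) add -us.
The other patterns: stems whose last vowel is 'o' delete the last vowel and add -en; stems whose last vowel is 'e' or 'i' insert -er- after the first vowel.
So poraw → porawus.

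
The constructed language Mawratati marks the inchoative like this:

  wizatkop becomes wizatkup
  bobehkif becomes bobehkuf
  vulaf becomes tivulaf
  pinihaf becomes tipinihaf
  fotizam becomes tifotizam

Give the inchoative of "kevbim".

kevbum

vulaf and bobehkif both end in -f yet inflect differently (tivulaf, bobehkuf), so the final letter is not what conditions the rule; the last vowel is.
"kevbim" has last vowel 'i'. The one such stem in the data (bobehkif → bobehkuf) changes the last vowel to 'u' (as does wizatkop), so the same rule applies.
So kevbim → kevbum.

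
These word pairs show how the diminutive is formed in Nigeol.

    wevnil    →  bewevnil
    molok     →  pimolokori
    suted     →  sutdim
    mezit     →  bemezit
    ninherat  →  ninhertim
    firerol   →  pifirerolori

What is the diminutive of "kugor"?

"kugor" has last vowel 'o'. The stems whose last vowel is 'o' (firerol → pifirerolori, molok → pimolokori) add pi- … -ori around the stem.
So kugor → pikugorori.

pikugorori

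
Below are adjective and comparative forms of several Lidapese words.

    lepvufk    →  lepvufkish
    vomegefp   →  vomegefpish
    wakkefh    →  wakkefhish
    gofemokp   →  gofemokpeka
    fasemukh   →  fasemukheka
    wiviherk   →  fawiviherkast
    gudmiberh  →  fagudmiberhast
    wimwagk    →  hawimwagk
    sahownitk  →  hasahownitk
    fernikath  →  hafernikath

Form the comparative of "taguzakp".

vomegefp and gofemokp both end in -p yet inflect differently (vomegefpish, gofemokpeka), so the final letter is not what conditions the rule; the second-to-last letter is.
"taguzakp" has second-to-last letter 'k'. The stems whose second-to-last letter is 'k' (gofemokp → gofemokpeka, fasemukh → fasemukheka) add -eka.
So taguzakp → taguzakpeka.

taguzakpeka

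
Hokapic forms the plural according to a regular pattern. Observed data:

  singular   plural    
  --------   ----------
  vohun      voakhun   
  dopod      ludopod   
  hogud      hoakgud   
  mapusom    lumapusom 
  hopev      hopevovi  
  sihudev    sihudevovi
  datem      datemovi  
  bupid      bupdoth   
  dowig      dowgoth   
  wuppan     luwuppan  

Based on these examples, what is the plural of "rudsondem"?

rudsondemovi

datem and mapusom both end in -m yet inflect differently (datemovi, lumapusom), so the final letter is not what conditions the rule; the last vowel is.
"rudsondem" has last vowel 'e'. The stems whose last vowel is 'e' (hopev → hopevovi, datem → datemovi, sihudev → sihudevovi) add -ovi.
So rudsondem → rudsondemovi.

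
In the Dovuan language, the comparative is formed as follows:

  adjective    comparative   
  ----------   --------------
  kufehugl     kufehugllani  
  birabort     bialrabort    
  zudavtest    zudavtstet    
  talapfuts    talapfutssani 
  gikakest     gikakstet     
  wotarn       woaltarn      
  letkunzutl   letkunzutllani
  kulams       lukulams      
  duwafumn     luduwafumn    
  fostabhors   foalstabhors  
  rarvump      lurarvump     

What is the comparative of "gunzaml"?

lugunzaml

"gunzaml" has second-to-last letter 'm'. The stems whose second-to-last letter is 'm' (kulams → lukulams, rarvump → lurarvump, duwafumn → luduwafumn) add the prefix lu-.
The other patterns: stems whose second-to-last letter is 'r' insert -al- after the first vowel; stems whose second-to-last letter is 's' delete the last vowel and add -et; stems whose second-to-last letter is 'g' or 't' double the final consonant and add -ani.
So gunzaml → lugunzaml.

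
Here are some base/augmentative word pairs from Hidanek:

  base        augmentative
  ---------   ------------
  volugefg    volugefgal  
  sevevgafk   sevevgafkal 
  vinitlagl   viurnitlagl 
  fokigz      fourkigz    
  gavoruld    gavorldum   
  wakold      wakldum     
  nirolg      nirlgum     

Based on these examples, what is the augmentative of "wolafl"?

volugefg and nirolg both end in -g yet inflect differently (volugefgal, nirlgum), so the final letter is not what conditions the rule; the second-to-last letter is.
"wolafl" has second-to-last letter 'f'. The stems whose second-to-last letter is 'f' (volugefg → volugefgal, sevevgafk → sevevgafkal) add -al.
The other patterns: stems whose second-to-last letter is 'g' insert -ur- after the first vowel; stems whose second-to-last letter is 'l' delete the last vowel and add -um.
So wolafl → wolaflal.

wolaflal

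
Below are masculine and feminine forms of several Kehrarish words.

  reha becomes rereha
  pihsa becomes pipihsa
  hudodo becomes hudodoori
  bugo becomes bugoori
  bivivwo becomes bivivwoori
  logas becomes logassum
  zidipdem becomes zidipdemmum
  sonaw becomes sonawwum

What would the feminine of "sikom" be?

"sikom" ends in -m. The one such stem in the data (zidipdem → zidipdemmum) doubles the final consonant and adds -um (as do logas, sonaw), so the same rule applies.
So sikom → sikommum.

sikommum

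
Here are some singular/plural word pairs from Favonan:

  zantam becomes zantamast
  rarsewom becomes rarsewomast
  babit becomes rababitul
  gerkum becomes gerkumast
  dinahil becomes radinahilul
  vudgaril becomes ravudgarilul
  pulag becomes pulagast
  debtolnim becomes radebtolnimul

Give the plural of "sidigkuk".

debtolnim and zantam both end in -m yet inflect differently (radebtolnimul, zantamast), so the final letter is not what conditions the rule; the last vowel is.
"sidigkuk" has last vowel 'u'. The one such stem in the data (gerkum → gerkumast) adds -ast, so the same rule applies.
So sidigkuk → sidigkukast.

sidigkukast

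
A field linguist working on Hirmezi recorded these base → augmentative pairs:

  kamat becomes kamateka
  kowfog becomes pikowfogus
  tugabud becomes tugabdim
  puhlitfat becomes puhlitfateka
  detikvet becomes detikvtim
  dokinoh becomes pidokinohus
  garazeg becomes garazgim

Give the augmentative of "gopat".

gopateka

kamat and detikvet both end in -t yet inflect differently (kamateka, detikvtim), so the final letter is not what conditions the rule; the last vowel is.
"gopat" has last vowel 'a'. The stems whose last vowel is 'a' (kamat → kamateka, puhlitfat → puhlitfateka) add -eka.
The other patterns: stems whose last vowel is 'o' add pi- … -us around the stem; stems whose last vowel is 'e' or 'u' delete the last vowel and add -im.
So gopat → gopateka.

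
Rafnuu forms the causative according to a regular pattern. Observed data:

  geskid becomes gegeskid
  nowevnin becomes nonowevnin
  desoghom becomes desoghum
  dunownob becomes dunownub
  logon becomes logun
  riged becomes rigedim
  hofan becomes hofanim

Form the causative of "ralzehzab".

ralzehzabim

nowevnin and logon both end in -n yet inflect differently (nonowevnin, logun), so the final letter is not what conditions the rule; the last vowel is.
"ralzehzab" has last vowel 'a'. The one such stem in the data (hofan → hofanim) adds -im, so the same rule applies.
The other patterns: stems whose last vowel is 'i' repeat the first consonant+vowel as a prefix; stems whose last vowel is 'o' change the last vowel to 'u'.
So ralzehzab → ralzehzabim.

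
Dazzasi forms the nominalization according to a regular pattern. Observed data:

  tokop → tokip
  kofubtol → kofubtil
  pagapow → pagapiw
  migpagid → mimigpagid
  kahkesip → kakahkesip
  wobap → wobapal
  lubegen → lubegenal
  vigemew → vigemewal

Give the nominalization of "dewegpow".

dewegpiw

"dewegpow" has last vowel 'o'. The stems whose last vowel is 'o' (tokop → tokip, kofubtol → kofubtil, pagapow → pagapiw) change the last vowel to 'i'.
So dewegpow → dewegpiw.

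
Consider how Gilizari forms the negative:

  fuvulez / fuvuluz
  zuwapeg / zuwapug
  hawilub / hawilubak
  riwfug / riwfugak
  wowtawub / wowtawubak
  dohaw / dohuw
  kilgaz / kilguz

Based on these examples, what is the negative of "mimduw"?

riwfug and zuwapeg both end in -g yet inflect differently (riwfugak, zuwapug), so the final letter is not what conditions the rule; the last vowel is.
"mimduw" has last vowel 'u'. The stems whose last vowel is 'u' (riwfug → riwfugak, wowtawub → wowtawubak, hawilub → hawilubak) add -ak.
So mimduw → mimduwak.

mimduwak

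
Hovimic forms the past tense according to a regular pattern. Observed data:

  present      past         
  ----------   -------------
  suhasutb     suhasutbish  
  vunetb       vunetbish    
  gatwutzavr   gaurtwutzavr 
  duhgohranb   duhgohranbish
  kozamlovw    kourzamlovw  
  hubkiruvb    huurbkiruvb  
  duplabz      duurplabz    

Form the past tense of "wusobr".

duhgohranb and hubkiruvb both end in -b yet inflect differently (duhgohranbish, huurbkiruvb), so the final letter is not what conditions the rule; the second-to-last letter is.
"wusobr" has second-to-last letter 'b'. The one such stem in the data (duplabz → duurplabz) inserts -ur- after the first vowel (as do kozamlovw, gatwutzavr), so the same rule applies.
The other pattern: stems whose second-to-last letter is 'n' or 't' add -ish.
So wusobr → wuursobr.

wuursobr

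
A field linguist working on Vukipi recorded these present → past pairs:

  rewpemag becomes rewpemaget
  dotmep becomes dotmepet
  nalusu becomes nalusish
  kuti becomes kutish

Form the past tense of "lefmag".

lefmaget

rewpemag and nalusu both have 3 vowels yet inflect differently (rewpemaget, nalusish), so the number of vowels is not what conditions the rule; whether the stem ends in a vowel or a consonant is.
"lefmag" ends in a consonant. The stems ending in a consonant (dotmep → dotmepet, rewpemag → rewpemaget) add -et.
The other pattern: stems ending in a vowel drop the final letter and add -ish.
So lefmag → lefmaget.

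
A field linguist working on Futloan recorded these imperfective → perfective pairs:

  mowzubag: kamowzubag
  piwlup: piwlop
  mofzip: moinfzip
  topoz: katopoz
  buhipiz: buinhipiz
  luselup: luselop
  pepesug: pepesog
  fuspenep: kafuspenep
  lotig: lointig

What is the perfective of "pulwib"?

puinlwib

mofzip and piwlup both end in -p yet inflect differently (moinfzip, piwlop), so the final letter is not what conditions the rule; the last vowel is.
"pulwib" has last vowel 'i'. The stems whose last vowel is 'i' (mofzip → moinfzip, lotig → lointig, buhipiz → buinhipiz) insert -in- after the first vowel.
The other patterns: stems whose last vowel is 'u' change the last vowel to 'o'; stems whose last vowel is 'a', 'e' or 'o' add the prefix ka-.
So pulwib → puinlwib.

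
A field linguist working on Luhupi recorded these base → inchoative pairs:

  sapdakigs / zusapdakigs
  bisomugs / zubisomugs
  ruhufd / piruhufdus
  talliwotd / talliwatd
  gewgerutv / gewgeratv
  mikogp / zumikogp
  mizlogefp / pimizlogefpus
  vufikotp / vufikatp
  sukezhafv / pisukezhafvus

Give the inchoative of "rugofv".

"rugofv" has second-to-last letter 'f'. The stems whose second-to-last letter is 'f' (mizlogefp → pimizlogefpus, sukezhafv → pisukezhafvus, ruhufd → piruhufdus) add pi- … -us around the stem.
So rugofv → pirugofvus.

pirugofvus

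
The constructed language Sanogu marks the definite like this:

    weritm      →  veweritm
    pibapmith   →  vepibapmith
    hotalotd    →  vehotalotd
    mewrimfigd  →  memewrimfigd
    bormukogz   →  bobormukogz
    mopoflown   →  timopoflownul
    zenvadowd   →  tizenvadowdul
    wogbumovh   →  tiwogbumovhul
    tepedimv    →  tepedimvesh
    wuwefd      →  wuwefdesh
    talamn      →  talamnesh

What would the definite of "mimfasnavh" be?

"mimfasnavh" has second-to-last letter 'v'. The one such stem in the data (wogbumovh → tiwogbumovhul) adds ti- … -ul around the stem, so the same rule applies.
The other patterns: stems whose second-to-last letter is 't' add the prefix ve-; stems whose second-to-last letter is 'g' repeat the first consonant+vowel as a prefix; stems whose second-to-last letter is 'f' or 'm' add -esh.
So mimfasnavh → timimfasnavhul.

timimfasnavhul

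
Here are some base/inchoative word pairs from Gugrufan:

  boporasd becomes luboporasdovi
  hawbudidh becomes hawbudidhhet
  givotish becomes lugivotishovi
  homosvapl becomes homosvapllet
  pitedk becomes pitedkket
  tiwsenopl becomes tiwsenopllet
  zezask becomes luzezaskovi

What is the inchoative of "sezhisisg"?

lusezhisisgovi

zezask and pitedk both end in -k yet inflect differently (luzezaskovi, pitedkket), so the final letter is not what conditions the rule; the second-to-last letter is.
"sezhisisg" has second-to-last letter 's'. The stems whose second-to-last letter is 's' (boporasd → luboporasdovi, zezask → luzezaskovi, givotish → lugivotishovi) add lu- … -ovi around the stem.
The other pattern: stems whose second-to-last letter is 'd' or 'p' double the final consonant and add -et.
So sezhisisg → lusezhisisgovi.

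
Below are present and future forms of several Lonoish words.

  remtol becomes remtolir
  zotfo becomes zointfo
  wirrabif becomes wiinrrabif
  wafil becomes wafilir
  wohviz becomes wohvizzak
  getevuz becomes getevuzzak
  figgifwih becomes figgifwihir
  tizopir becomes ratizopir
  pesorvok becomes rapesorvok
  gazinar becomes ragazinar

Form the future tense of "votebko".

wohviz and tizopir both have last vowel 'i' yet inflect differently (wohvizzak, ratizopir), so the last vowel is not what conditions the rule; the final letter is.
"votebko" ends in -o. The one such stem in the data (zotfo → zointfo) inserts -in- after the first vowel (as does wirrabif), so the same rule applies.
So votebko → vointebko.

vointebko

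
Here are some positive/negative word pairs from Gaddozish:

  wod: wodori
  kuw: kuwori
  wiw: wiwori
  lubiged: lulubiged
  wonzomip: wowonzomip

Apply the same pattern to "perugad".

"perugad" has 3 vowels. The stems with 3 vowels (lubiged → lulubiged, wonzomip → wowonzomip) repeat the first consonant+vowel as a prefix.
So perugad → peperugad.

peperugad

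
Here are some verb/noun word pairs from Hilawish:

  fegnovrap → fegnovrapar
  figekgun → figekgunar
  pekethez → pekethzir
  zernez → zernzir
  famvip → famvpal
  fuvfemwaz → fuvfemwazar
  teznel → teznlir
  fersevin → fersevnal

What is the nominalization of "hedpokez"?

famvip and fegnovrap both end in -p yet inflect differently (famvpal, fegnovrapar), so the final letter is not what conditions the rule; the last vowel is.
"hedpokez" has last vowel 'e'. The stems whose last vowel is 'e' (teznel → teznlir, zernez → zernzir, pekethez → pekethzir) delete the last vowel and add -ir.
So hedpokez → hedpokzir.

hedpokzir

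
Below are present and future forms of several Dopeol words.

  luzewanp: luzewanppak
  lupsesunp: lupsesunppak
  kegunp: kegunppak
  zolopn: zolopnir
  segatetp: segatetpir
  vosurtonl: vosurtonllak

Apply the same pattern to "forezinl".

forezinllak

lupsesunp and segatetp both end in -p yet inflect differently (lupsesunppak, segatetpir), so the final letter is not what conditions the rule; the second-to-last letter is.
"forezinl" has second-to-last letter 'n'. The stems whose second-to-last letter is 'n' (vosurtonl → vosurtonllak, lupsesunp → lupsesunppak, kegunp → kegunppak) double the final consonant and add -ak.
The other pattern: stems whose second-to-last letter is 'p' or 't' add -ir.
So forezinl → forezinllak.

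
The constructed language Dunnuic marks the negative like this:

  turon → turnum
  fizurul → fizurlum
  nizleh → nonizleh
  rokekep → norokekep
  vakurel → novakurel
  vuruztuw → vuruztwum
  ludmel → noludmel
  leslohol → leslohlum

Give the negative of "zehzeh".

"zehzeh" has last vowel 'e'. The stems whose last vowel is 'e' (ludmel → noludmel, nizleh → nonizleh, rokekep → norokekep) add the prefix no-.
So zehzeh → nozehzeh.

nozehzeh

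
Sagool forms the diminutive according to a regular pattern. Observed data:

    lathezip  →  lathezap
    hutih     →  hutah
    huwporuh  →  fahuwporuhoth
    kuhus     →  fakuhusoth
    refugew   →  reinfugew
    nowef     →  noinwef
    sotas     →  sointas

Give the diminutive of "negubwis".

negubwas

"negubwis" has last vowel 'i'. The stems whose last vowel is 'i' (lathezip → lathezap, hutih → hutah) change the last vowel to 'a'.
The other patterns: stems whose last vowel is 'u' add fa- … -oth around the stem; stems whose last vowel is 'a' or 'e' insert -in- after the first vowel.
So negubwis → negubwas.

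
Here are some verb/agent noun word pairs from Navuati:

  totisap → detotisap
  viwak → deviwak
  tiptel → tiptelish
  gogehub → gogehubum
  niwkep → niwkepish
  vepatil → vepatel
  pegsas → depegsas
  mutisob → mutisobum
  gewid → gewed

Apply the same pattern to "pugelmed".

pugelmedish

totisap and niwkep both end in -p yet inflect differently (detotisap, niwkepish), so the final letter is not what conditions the rule; the last vowel is.
"pugelmed" has last vowel 'e'. The stems whose last vowel is 'e' (niwkep → niwkepish, tiptel → tiptelish) add -ish.
So pugelmed → pugelmedish.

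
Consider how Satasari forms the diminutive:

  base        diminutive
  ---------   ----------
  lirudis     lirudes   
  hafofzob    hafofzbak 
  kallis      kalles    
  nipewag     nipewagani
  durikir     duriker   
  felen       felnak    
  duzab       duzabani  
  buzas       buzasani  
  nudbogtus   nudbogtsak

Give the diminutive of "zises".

kallis and buzas both end in -s yet inflect differently (kalles, buzasani), so the final letter is not what conditions the rule; the last vowel is.
"zises" has last vowel 'e'. The one such stem in the data (felen → felnak) deletes the last vowel and adds -ak (as do nudbogtus, hafofzob), so the same rule applies.
So zises → zissak.

zissak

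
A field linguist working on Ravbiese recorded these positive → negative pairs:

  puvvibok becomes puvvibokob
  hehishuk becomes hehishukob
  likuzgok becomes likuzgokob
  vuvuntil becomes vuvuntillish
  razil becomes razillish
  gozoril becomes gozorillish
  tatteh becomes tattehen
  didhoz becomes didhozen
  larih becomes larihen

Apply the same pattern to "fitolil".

puvvibok and didhoz both have last vowel 'o' yet inflect differently (puvvibokob, didhozen), so the last vowel is not what conditions the rule; the final letter is.
"fitolil" ends in -l. The stems ending in -l (vuvuntil → vuvuntillish, razil → razillish, gozoril → gozorillish) double the final consonant and add -ish.
So fitolil → fitolillish.

fitolillish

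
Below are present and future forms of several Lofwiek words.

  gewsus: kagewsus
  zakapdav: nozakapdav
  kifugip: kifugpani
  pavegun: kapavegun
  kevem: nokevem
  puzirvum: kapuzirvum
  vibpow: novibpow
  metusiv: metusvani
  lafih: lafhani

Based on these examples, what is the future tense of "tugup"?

katugup

"tugup" has last vowel 'u'. The stems whose last vowel is 'u' (gewsus → kagewsus, pavegun → kapavegun, puzirvum → kapuzirvum) add the prefix ka-.
So tugup → katugup.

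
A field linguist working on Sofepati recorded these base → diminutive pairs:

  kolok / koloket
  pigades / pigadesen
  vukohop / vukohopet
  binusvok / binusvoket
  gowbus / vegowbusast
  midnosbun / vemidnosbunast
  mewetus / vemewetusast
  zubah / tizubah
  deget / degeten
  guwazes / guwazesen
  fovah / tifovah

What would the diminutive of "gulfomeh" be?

mewetus and guwazes both end in -s yet inflect differently (vemewetusast, guwazesen), so the final letter is not what conditions the rule; the last vowel is.
"gulfomeh" has last vowel 'e'. The stems whose last vowel is 'e' (guwazes → guwazesen, deget → degeten, pigades → pigadesen) add -en.
The other patterns: stems whose last vowel is 'o' add -et; stems whose last vowel is 'u' add ve- … -ast around the stem; stems whose last vowel is 'a' add the prefix ti-.
So gulfomeh → gulfomehen.

gulfomehen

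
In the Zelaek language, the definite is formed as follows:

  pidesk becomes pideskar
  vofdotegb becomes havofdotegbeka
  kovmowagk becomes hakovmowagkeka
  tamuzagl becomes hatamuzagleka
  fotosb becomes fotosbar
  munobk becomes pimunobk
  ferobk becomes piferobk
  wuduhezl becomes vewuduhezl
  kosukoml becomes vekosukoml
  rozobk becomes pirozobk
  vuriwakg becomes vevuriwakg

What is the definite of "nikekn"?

kovmowagk and ferobk both end in -k yet inflect differently (hakovmowagkeka, piferobk), so the final letter is not what conditions the rule; the second-to-last letter is.
"nikekn" has second-to-last letter 'k'. The one such stem in the data (vuriwakg → vevuriwakg) adds the prefix ve-, so the same rule applies.
The other patterns: stems whose second-to-last letter is 'g' add ha- … -eka around the stem; stems whose second-to-last letter is 'b' add the prefix pi-; stems whose second-to-last letter is 's' add -ar.
So nikekn → venikekn.

venikekn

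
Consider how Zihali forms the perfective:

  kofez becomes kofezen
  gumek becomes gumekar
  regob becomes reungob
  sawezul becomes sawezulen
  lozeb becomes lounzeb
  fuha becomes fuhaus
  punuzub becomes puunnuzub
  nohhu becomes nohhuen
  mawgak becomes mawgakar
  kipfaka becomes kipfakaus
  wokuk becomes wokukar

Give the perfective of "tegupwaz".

tegupwazen

fuha and mawgak both have last vowel 'a' yet inflect differently (fuhaus, mawgakar), so the last vowel is not what conditions the rule; the final letter is.
"tegupwaz" ends in -z. The one such stem in the data (kofez → kofezen) adds -en, so the same rule applies.
So tegupwaz → tegupwazen.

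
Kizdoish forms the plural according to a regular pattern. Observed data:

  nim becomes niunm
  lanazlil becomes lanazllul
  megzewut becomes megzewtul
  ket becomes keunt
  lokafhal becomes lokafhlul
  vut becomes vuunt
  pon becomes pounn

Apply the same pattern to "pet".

megzewut and ket both end in -t yet inflect differently (megzewtul, keunt), so the final letter is not what conditions the rule; the number of vowels is.
"pet" has 1 vowel. The stems with 1 vowel (nim → niunm, ket → keunt, vut → vuunt) insert -un- after the first vowel.
So pet → peunt.

peunt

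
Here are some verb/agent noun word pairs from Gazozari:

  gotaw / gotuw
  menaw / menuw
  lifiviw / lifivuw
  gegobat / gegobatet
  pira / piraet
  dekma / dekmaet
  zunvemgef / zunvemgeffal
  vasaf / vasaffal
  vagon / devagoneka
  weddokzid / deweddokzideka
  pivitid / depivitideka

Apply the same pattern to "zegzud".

dezegzudeka

"zegzud" ends in -d. The stems ending in -d (weddokzid → deweddokzideka, pivitid → depivitideka) add de- … -eka around the stem.
So zegzud → dezegzudeka.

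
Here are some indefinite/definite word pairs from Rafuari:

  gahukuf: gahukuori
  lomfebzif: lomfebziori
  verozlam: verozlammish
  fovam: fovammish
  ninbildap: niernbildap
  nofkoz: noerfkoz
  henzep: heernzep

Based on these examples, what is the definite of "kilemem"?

"kilemem" ends in -m. The stems ending in -m (verozlam → verozlammish, fovam → fovammish) double the final consonant and add -ish.
The other patterns: stems ending in -f drop the final letter and add -ori; stems ending in -p or -z insert -er- after the first vowel.
So kilemem → kilememmish.

kilememmish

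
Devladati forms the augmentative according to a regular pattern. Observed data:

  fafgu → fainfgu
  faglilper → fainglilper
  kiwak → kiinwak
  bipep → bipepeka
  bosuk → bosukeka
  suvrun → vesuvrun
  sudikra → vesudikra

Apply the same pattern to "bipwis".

bipwiseka

kiwak and bosuk both end in -k yet inflect differently (kiinwak, bosukeka), so the final letter is not what conditions the rule; the first letter is.
"bipwis" begins with b-. The stems beginning with b- (bipep → bipepeka, bosuk → bosukeka) add -eka.
The other patterns: stems beginning with f- or k- insert -in- after the first vowel; stems beginning with s- add the prefix ve-.
So bipwis → bipwiseka.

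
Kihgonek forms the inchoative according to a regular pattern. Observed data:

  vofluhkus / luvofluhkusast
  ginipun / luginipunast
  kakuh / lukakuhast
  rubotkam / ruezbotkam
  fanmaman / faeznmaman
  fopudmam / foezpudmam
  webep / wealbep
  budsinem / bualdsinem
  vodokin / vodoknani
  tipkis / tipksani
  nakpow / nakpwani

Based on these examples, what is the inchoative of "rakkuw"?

"rakkuw" has last vowel 'u'. The stems whose last vowel is 'u' (vofluhkus → luvofluhkusast, ginipun → luginipunast, kakuh → lukakuhast) add lu- … -ast around the stem.
So rakkuw → lurakkuwast.

lurakkuwast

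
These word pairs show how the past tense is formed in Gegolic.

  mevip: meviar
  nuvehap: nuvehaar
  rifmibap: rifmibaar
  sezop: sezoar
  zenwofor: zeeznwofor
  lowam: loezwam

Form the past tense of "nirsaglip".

sezop and zenwofor both have last vowel 'o' yet inflect differently (sezoar, zeeznwofor), so the last vowel is not what conditions the rule; the final letter is.
"nirsaglip" ends in -p. The stems ending in -p (mevip → meviar, nuvehap → nuvehaar, rifmibap → rifmibaar) drop the final letter and add -ar.
The other pattern: stems ending in -m or -r insert -ez- after the first vowel.
So nirsaglip → nirsagliar.

nirsagliar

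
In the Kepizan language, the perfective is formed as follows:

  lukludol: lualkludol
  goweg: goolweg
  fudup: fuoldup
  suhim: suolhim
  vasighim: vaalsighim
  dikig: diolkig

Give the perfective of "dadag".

daoldag

suhim and vasighim both end in -m yet inflect differently (suolhim, vaalsighim), so the final letter is not what conditions the rule; the number of vowels is.
"dadag" has 2 vowels. The stems with 2 vowels (fudup → fuoldup, dikig → diolkig, suhim → suolhim) insert -ol- after the first vowel.
So dadag → daoldag.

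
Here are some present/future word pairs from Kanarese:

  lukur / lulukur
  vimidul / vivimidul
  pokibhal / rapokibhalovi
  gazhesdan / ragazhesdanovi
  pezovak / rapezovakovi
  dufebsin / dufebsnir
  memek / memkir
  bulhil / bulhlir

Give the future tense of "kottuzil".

kottuzlir

"kottuzil" has last vowel 'i'. The stems whose last vowel is 'i' (dufebsin → dufebsnir, bulhil → bulhlir) delete the last vowel and add -ir.
The other patterns: stems whose last vowel is 'u' repeat the first consonant+vowel as a prefix; stems whose last vowel is 'a' add ra- … -ovi around the stem.
So kottuzil → kottuzlir.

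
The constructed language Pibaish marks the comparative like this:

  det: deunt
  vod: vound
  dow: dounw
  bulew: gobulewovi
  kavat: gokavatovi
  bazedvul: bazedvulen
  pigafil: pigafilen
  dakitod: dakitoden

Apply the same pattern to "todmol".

gotodmolovi

dow and bulew both end in -w yet inflect differently (dounw, gobulewovi), so the final letter is not what conditions the rule; the number of vowels is.
"todmol" has 2 vowels. The stems with 2 vowels (bulew → gobulewovi, kavat → gokavatovi) add go- … -ovi around the stem.
So todmol → gotodmolovi.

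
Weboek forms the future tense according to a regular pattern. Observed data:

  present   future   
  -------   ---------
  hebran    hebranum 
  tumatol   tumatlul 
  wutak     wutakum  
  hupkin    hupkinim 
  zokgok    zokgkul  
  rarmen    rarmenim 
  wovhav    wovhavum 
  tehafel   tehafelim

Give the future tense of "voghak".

"voghak" has last vowel 'a'. The stems whose last vowel is 'a' (wovhav → wovhavum, wutak → wutakum, hebran → hebranum) add -um.
The other patterns: stems whose last vowel is 'o' delete the last vowel and add -ul; stems whose last vowel is 'e' or 'i' add -im.
So voghak → voghakum.

voghakum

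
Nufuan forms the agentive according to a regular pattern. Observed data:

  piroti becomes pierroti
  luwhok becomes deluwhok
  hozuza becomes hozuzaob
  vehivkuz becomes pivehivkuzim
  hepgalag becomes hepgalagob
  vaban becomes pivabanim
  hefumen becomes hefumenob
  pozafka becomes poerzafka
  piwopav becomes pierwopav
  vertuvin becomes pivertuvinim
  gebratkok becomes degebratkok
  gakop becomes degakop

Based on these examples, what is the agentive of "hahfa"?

vertuvin and hefumen both end in -n yet inflect differently (pivertuvinim, hefumenob), so the final letter is not what conditions the rule; the first letter is.
"hahfa" begins with h-. The stems beginning with h- (hefumen → hefumenob, hozuza → hozuzaob, hepgalag → hepgalagob) add -ob.
The other patterns: stems beginning with v- add pi- … -im around the stem; stems beginning with p- insert -er- after the first vowel; stems beginning with g- or l- add the prefix de-.
So hahfa → hahfaob.

hahfaob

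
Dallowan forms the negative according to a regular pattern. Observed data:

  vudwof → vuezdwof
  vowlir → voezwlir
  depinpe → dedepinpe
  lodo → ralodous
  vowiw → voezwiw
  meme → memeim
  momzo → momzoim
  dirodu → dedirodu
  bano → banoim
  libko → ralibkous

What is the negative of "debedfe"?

libko and bano both end in -o yet inflect differently (ralibkous, banoim), so the final letter is not what conditions the rule; the first letter is.
"debedfe" begins with d-. The stems beginning with d- (depinpe → dedepinpe, dirodu → dedirodu) add the prefix de-.
The other patterns: stems beginning with l- add ra- … -us around the stem; stems beginning with v- insert -ez- after the first vowel; stems beginning with b- or m- add -im.
So debedfe → dedebedfe.

dedebedfe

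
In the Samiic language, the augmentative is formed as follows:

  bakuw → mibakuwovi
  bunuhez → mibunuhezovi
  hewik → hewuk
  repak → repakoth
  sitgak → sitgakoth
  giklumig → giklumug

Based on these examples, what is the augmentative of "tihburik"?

hewik and sitgak both end in -k yet inflect differently (hewuk, sitgakoth), so the final letter is not what conditions the rule; the last vowel is.
"tihburik" has last vowel 'i'. The stems whose last vowel is 'i' (giklumig → giklumug, hewik → hewuk) change the last vowel to 'u'.
The other patterns: stems whose last vowel is 'a' add -oth; stems whose last vowel is 'e' or 'u' add mi- … -ovi around the stem.
So tihburik → tihburuk.

tihburuk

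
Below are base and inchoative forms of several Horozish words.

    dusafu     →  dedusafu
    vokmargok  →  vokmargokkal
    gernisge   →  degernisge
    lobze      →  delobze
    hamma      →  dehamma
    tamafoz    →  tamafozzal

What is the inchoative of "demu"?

"demu" ends in a vowel. The stems ending in a vowel (gernisge → degernisge, hamma → dehamma, lobze → delobze) add the prefix de-.
The other pattern: stems ending in a consonant double the final consonant and add -al.
So demu → dedemu.

dedemu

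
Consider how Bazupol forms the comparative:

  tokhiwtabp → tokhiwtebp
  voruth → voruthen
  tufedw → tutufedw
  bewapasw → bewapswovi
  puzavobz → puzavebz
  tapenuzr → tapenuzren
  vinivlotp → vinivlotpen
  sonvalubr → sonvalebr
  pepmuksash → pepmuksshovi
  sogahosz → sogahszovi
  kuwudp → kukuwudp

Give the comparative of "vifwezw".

vifwezwen

kuwudp and tokhiwtabp both end in -p yet inflect differently (kukuwudp, tokhiwtebp), so the final letter is not what conditions the rule; the second-to-last letter is.
"vifwezw" has second-to-last letter 'z'. The one such stem in the data (tapenuzr → tapenuzren) adds -en, so the same rule applies.
The other patterns: stems whose second-to-last letter is 'd' repeat the first consonant+vowel as a prefix; stems whose second-to-last letter is 'b' change the last vowel to 'e'; stems whose second-to-last letter is 's' delete the last vowel and add -ovi.
So vifwezw → vifwezwen.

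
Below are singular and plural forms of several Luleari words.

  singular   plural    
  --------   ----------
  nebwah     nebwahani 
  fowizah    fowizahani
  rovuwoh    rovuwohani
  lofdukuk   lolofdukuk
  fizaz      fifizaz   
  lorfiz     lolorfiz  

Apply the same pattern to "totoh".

"totoh" ends in -h. The stems ending in -h (nebwah → nebwahani, fowizah → fowizahani, rovuwoh → rovuwohani) add -ani.
The other pattern: stems ending in -k or -z repeat the first consonant+vowel as a prefix.
So totoh → totohani.

totohani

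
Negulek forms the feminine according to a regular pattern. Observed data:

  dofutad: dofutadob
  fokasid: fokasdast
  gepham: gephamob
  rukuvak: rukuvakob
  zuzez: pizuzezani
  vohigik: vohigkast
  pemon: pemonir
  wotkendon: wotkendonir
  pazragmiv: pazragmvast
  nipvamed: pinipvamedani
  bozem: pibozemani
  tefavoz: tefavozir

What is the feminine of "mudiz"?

mudzast

zuzez and tefavoz both end in -z yet inflect differently (pizuzezani, tefavozir), so the final letter is not what conditions the rule; the last vowel is.
"mudiz" has last vowel 'i'. The stems whose last vowel is 'i' (pazragmiv → pazragmvast, vohigik → vohigkast, fokasid → fokasdast) delete the last vowel and add -ast.
The other patterns: stems whose last vowel is 'e' add pi- … -ani around the stem; stems whose last vowel is 'o' add -ir; stems whose last vowel is 'a' add -ob.
So mudiz → mudzast.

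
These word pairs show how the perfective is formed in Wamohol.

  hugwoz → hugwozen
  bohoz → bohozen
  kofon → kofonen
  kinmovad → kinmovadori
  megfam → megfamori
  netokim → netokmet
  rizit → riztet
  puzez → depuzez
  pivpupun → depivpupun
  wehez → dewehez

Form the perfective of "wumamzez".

dewumamzez

"wumamzez" has last vowel 'e'. The stems whose last vowel is 'e' (puzez → depuzez, wehez → dewehez) add the prefix de-.
The other patterns: stems whose last vowel is 'o' add -en; stems whose last vowel is 'a' add -ori; stems whose last vowel is 'i' delete the last vowel and add -et.
So wumamzez → dewumamzez.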